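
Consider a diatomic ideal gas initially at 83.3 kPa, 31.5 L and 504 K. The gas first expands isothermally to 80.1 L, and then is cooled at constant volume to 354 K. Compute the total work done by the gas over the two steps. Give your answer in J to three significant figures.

Step 1 (isothermal): W = P₁V₁ ln(V₂/V₁) = (2624) ln(80.1/31.5) = 2449 J.
Step 2 (isochoric): W = 0 (constant volume).
W_total = 2449 + 0 = 2449 J.

W_total ≈ 2450 J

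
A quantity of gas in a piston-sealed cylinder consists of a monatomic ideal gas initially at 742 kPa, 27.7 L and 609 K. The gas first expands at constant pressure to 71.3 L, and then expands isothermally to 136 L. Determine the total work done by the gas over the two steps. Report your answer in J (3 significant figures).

Step 1 (isobaric): W = PΔV = (742 kPa)(71.3 − 27.7 L) = 32351 J.
After step 1: P = 742 kPa, V = 71.3 L, T = 1568 K.
Step 2 (isothermal): W = P₁V₁ ln(V₂/V₁) = (52905) ln(136/71.3) = 34164 J.
W_total = 32351 + 34164 = 66515 J.

W_total ≈ 66500 J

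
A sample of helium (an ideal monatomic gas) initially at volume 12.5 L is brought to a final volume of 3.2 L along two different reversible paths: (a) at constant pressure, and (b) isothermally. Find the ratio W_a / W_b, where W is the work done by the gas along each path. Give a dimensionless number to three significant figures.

W_a / W_b ≈ 0.546

Path (a) isobaric: W = P₁(V₂ − V₁) → W_a/(P₁V₁) = -0.744.
Path (b) isothermal: W = P₁V₁ ln(V₂/V₁) → W_b/(P₁V₁) = -1.363.
W_a / W_b = -0.744 / -1.363 = 0.546.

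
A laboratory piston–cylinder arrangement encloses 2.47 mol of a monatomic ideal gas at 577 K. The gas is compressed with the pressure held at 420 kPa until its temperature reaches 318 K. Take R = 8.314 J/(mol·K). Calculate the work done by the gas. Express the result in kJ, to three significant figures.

Isobaric: W = P ΔV = nR ΔT.
W = (2.47)(8.314)(318 − 577) = -5319 J.

W ≈ -5.32 kJ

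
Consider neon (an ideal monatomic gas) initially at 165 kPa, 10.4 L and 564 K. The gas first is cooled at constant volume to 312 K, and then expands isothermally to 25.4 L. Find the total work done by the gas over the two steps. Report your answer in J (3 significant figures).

W_total ≈ 848 J

Step 1 (isochoric): W = 0 (constant volume).
After step 1: P = 91.28 kPa (V unchanged).
Step 2 (isothermal): W = P₁V₁ ln(V₂/V₁) = (949.3) ln(25.4/10.4) = 847.7 J.
W_total = 0 + 847.7 = 847.7 J.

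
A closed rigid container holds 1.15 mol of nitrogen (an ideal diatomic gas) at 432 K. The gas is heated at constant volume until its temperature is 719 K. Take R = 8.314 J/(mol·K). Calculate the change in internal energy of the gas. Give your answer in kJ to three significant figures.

ΔU ≈ 6.86 kJ

Constant volume ⇒ W = 0, so Q = ΔU = nCᵥΔT with Cᵥ = 5R/2 = 20.79 J/(mol·K).
ΔU = (1.15)(20.79)(719 − 432) = 6860 J.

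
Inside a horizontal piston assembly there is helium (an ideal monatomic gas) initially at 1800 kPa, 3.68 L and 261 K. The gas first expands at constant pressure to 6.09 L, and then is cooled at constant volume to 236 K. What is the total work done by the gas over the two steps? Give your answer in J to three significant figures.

Step 1 (isobaric): W = PΔV = (1800 kPa)(6.09 − 3.68 L) = 4338 J.
Step 2 (isochoric): W = 0 (constant volume).
W_total = 4338 + 0 = 4338 J.

W_total ≈ 4340 J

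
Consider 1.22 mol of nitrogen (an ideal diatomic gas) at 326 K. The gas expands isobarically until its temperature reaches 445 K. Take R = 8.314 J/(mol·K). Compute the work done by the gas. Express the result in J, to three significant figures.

Isobaric: W = P ΔV = nR ΔT.
W = (1.22)(8.314)(445 − 326) = 1207 J.

W ≈ 1210 J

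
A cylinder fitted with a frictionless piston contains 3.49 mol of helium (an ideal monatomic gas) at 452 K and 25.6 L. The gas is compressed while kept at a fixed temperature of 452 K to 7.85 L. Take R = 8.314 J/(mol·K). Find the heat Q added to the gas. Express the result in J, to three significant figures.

Q ≈ -15500 J

Isothermal ⇒ ΔU = 0, so Q = W = nRT ln(V₂/V₁).
Q = (3.49)(8.314)(452) ln(7.85/25.6) = 13115 × -1.182 = -15503 J.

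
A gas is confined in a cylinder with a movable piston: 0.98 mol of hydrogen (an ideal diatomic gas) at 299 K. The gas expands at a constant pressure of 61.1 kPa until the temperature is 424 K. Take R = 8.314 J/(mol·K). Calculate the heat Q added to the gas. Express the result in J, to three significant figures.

Isobaric: W = nRΔT = (0.98)(8.314)(125) = 1018 J.
ΔU = nCᵥΔT with Cᵥ = 5R/2: ΔU = (0.98)(20.79)(125) = 2546 J.
Q = ΔU + W = 2546 + 1018 = 3565 J.

Q ≈ 3560 J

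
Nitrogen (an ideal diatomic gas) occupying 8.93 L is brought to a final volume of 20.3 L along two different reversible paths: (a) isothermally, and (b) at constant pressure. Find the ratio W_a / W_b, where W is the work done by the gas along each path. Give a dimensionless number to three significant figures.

Path (a) isothermal: W = P₁V₁ ln(V₂/V₁) → W_a/(P₁V₁) = 0.8212.
Path (b) isobaric: W = P₁(V₂ − V₁) → W_b/(P₁V₁) = 1.273.
W_a / W_b = 0.8212 / 1.273 = 0.645.

W_a / W_b ≈ 0.645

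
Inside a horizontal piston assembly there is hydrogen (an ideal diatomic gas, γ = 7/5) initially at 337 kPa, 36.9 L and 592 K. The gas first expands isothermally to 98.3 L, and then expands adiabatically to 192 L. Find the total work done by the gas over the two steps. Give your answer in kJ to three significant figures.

W_total ≈ 19.5 kJ

Step 1 (isothermal): W = P₁V₁ ln(V₂/V₁) = (12435) ln(98.3/36.9) = 12184 J.
After step 1: P = 126.5 kPa, V = 98.3 L, T = 592 K.
Step 2 (adiabatic): W = (P₁V₁ − P₂V₂)/(γ−1) = (12435 − 9514)/0.4 = 7304 J.
W_total = 12184 + 7304 = 19488 J.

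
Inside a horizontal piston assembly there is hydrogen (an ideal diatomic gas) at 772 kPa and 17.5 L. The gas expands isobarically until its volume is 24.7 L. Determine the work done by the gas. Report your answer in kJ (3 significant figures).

Isobaric: W = P ΔV.
W = (772 kPa)(24.7 − 17.5 L) = (772)(7.2) = 5558 J.

W ≈ 5.56 kJ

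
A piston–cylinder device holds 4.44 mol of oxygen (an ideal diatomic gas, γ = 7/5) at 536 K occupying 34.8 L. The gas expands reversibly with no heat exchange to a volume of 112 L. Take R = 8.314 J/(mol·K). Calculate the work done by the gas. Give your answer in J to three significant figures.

Adiabatic: TV^(γ−1) = const with γ = 7/5.
T₂ = T₁ (V₁/V₂)^(γ−1) = 536 × (34.8/112)^0.4 = 536 × 0.6265 = 335.8 K.
W_by = nCᵥ(T₁ − T₂) = (4.44)(20.79)(536 − 335.8) = 18473 J.

W ≈ 18500 J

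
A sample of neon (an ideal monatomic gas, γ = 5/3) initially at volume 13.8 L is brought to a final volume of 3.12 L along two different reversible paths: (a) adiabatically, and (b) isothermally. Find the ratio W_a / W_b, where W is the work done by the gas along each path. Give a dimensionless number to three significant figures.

W_a / W_b ≈ 1.71

Path (a) adiabatic: W = P₁V₁(1 − (V₁/V₂)^(γ−1))/(γ−1) → W_a/(P₁V₁) = -2.542.
Path (b) isothermal: W = P₁V₁ ln(V₂/V₁) → W_b/(P₁V₁) = -1.487.
W_a / W_b = -2.542 / -1.487 = 1.71.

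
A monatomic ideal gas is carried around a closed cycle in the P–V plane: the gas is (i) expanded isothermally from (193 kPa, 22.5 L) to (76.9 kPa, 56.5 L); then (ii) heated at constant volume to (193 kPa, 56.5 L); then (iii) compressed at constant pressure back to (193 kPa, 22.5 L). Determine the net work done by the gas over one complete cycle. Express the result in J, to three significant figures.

Leg (i): W = PᵢVᵢ ln(V_f/Vᵢ) = (4342) ln(56.5/22.5) = 3998 J.
Leg (ii): W = 0.
Leg (iii): W = PΔV = (193)(22.5 − 56.5) = -6562 J.
W_net = 3998 − 6562 = -2564 J.

W_net ≈ -2560 J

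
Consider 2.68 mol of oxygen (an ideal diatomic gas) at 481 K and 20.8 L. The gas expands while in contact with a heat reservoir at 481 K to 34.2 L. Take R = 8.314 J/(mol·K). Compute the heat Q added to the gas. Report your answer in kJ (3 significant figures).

Q ≈ 5.33 kJ

Isothermal ⇒ ΔU = 0, so Q = W = nRT ln(V₂/V₁).
Q = (2.68)(8.314)(481) ln(34.2/20.8) = 10717 × 0.4973 = 5329 J.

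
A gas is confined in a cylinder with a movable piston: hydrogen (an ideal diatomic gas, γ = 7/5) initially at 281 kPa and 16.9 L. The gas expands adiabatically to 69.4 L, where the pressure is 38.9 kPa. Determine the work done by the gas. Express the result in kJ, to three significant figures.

Adiabatic: W = (P₁V₁ − P₂V₂)/(γ − 1) with γ = 7/5.
P₁V₁ = 4749 J, P₂V₂ = 2700 J.
W = (4749 − 2700) / 0.4 = 5123 J.

W ≈ 5.12 kJ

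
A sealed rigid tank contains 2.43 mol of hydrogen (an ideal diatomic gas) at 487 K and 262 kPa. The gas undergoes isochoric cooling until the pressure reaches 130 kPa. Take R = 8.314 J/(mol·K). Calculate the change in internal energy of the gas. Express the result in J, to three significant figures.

Constant volume ⇒ W = 0, so Q = ΔU = nCᵥΔT with Cᵥ = 5R/2 = 20.79 J/(mol·K).
At constant V, T₂/T₁ = P₂/P₁ ⇒ ΔT = T₁(P₂/P₁ − 1) = 487·(130/262 − 1) = -245.4 K.
ΔU = (2.43)(20.79)(-245.4) = -12392 J.

ΔU ≈ -12400 J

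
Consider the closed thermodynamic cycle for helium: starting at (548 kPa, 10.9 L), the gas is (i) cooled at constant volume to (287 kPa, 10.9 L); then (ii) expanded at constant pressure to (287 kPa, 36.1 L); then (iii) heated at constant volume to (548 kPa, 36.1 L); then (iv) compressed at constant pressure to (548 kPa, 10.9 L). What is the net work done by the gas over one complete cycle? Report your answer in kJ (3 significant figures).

Constant-volume legs do no work.
W(ii) = (287)(36.1 − 10.9) = 7232 J; W(iv) = (548)(10.9 − 36.1) = -13810 J.
W_net = 7232 − 13810 = -6577 J (the counter-clockwise enclosed area).

W_net ≈ -6.58 kJ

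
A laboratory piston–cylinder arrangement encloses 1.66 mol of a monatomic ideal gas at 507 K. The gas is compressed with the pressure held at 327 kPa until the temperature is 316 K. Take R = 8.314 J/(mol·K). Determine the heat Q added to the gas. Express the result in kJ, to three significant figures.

Q ≈ -6.59 kJ

Isobaric: W = nRΔT = (1.66)(8.314)(-191) = -2636 J.
ΔU = nCᵥΔT with Cᵥ = 3R/2: ΔU = (1.66)(12.47)(-191) = -3954 J.
Q = ΔU + W = -3954 − 2636 = -6590 J.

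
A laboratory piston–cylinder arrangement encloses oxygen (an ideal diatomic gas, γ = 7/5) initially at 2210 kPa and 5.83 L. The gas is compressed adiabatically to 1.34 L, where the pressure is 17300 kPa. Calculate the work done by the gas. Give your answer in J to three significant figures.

Adiabatic: W = (P₁V₁ − P₂V₂)/(γ − 1) with γ = 7/5.
P₁V₁ = 12884 J, P₂V₂ = 23182 J.
W = (12884 − 23182) / 0.4 = -25744 J.

W ≈ -25700 J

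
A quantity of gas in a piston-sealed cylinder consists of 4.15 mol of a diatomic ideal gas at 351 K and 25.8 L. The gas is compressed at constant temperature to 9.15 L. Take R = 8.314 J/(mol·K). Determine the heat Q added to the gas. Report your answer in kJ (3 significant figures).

Q ≈ -12.6 kJ

Isothermal ⇒ ΔU = 0, so Q = W = nRT ln(V₂/V₁).
Q = (4.15)(8.314)(351) ln(9.15/25.8) = 12111 × -1.037 = -12554 J.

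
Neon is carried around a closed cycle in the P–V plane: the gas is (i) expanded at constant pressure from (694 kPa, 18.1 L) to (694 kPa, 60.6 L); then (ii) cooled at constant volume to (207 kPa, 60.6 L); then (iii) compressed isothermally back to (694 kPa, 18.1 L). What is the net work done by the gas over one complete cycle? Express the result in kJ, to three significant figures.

Leg (i): W = PΔV = (694)(60.6 − 18.1) = 29495 J.
Leg (ii): W = 0.
Leg (iii): W = PᵢVᵢ ln(V_f/Vᵢ) = (12544) ln(18.1/60.6) = -15158 J.
W_net = 29495 − 15158 = 14337 J.

W_net ≈ 14.3 kJ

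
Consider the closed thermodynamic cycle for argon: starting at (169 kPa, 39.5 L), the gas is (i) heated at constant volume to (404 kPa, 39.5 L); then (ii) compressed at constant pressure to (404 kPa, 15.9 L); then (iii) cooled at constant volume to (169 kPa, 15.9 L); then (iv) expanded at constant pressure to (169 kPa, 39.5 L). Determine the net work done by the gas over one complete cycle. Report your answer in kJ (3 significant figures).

W_net ≈ -5.55 kJ

Constant-volume legs do no work.
W(ii) = (404)(15.9 − 39.5) = -9534 J; W(iv) = (169)(39.5 − 15.9) = 3988 J.
W_net = -9534 + 3988 = -5546 J (the counter-clockwise enclosed area).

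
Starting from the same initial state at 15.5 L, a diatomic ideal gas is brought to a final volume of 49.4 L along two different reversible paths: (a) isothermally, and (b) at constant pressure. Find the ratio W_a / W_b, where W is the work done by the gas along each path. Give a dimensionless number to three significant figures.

W_a / W_b ≈ 0.530

Path (a) isothermal: W = P₁V₁ ln(V₂/V₁) → W_a/(P₁V₁) = 1.159.
Path (b) isobaric: W = P₁(V₂ − V₁) → W_b/(P₁V₁) = 2.187.
W_a / W_b = 1.159 / 2.187 = 0.53.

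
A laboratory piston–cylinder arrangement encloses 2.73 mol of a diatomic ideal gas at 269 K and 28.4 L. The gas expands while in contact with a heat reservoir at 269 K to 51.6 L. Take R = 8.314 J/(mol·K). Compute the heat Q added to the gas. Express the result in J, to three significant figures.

Q ≈ 3650 J

Isothermal ⇒ ΔU = 0, so Q = W = nRT ln(V₂/V₁).
Q = (2.73)(8.314)(269) ln(51.6/28.4) = 6106 × 0.5971 = 3646 J.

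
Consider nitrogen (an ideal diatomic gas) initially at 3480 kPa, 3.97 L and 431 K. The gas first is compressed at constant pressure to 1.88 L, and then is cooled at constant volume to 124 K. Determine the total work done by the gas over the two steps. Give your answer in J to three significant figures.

W_total ≈ -7270 J

Step 1 (isobaric): W = PΔV = (3480 kPa)(1.88 − 3.97 L) = -7273 J.
Step 2 (isochoric): W = 0 (constant volume).
W_total = -7273 + 0 = -7273 J.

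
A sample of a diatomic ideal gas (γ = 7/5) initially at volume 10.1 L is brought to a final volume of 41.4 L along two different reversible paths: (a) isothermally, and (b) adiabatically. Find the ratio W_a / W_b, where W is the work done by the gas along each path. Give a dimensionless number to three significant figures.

Path (a) isothermal: W = P₁V₁ ln(V₂/V₁) → W_a/(P₁V₁) = 1.411.
Path (b) adiabatic: W = P₁V₁(1 − (V₁/V₂)^(γ−1))/(γ−1) → W_b/(P₁V₁) = 1.078.
W_a / W_b = 1.411 / 1.078 = 1.309.

W_a / W_b ≈ 1.31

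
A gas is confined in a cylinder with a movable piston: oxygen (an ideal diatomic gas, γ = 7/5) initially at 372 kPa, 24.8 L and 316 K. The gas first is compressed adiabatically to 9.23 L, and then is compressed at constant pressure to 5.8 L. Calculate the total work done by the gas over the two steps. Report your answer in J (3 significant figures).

W_total ≈ -16300 J

Step 1 (adiabatic): W = (P₁V₁ − P₂V₂)/(γ−1) = (9226 − 13699)/0.4 = -11184 J.
After step 1: P = 1484 kPa, V = 9.23 L, T = 469.2 K.
Step 2 (isobaric): W = PΔV = (1484 kPa)(5.8 − 9.23 L) = -5091 J.
W_total = -11184 − 5091 = -16275 J.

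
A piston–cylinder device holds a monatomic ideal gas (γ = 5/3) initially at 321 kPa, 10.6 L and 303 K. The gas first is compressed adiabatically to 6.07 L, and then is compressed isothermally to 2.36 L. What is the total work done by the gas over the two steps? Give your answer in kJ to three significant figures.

W_total ≈ -6.96 kJ

Step 1 (adiabatic): W = (P₁V₁ − P₂V₂)/(γ−1) = (3403 − 4934)/0.667 = -2297 J.
After step 1: P = 812.9 kPa, V = 6.07 L, T = 439.4 K.
Step 2 (isothermal): W = P₁V₁ ln(V₂/V₁) = (4934) ln(2.36/6.07) = -4661 J.
W_total = -2297 − 4661 = -6959 J.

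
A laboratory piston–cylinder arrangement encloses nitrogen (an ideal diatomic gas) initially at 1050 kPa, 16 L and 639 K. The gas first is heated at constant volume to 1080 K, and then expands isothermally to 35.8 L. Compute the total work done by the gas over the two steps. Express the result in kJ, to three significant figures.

W_total ≈ 22.9 kJ

Step 1 (isochoric): W = 0 (constant volume).
After step 1: P = 1775 kPa (V unchanged).
Step 2 (isothermal): W = P₁V₁ ln(V₂/V₁) = (28394) ln(35.8/16) = 22868 J.
W_total = 0 + 22868 = 22868 J.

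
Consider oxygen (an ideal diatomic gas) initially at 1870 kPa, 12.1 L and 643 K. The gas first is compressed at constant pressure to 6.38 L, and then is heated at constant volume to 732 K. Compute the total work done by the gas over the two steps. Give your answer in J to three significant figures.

W_total ≈ -10700 J

Step 1 (isobaric): W = PΔV = (1870 kPa)(6.38 − 12.1 L) = -10696 J.
Step 2 (isochoric): W = 0 (constant volume).
W_total = -10696 + 0 = -10696 J.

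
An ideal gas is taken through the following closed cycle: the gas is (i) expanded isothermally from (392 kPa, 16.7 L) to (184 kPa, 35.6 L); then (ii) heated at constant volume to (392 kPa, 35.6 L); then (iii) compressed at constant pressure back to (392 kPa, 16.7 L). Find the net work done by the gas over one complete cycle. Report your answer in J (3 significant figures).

Leg (i): W = PᵢVᵢ ln(V_f/Vᵢ) = (6546) ln(35.6/16.7) = 4955 J.
Leg (ii): W = 0.
Leg (iii): W = PΔV = (392)(16.7 − 35.6) = -7409 J.
W_net = 4955 − 7409 = -2454 J.

W_net ≈ -2450 J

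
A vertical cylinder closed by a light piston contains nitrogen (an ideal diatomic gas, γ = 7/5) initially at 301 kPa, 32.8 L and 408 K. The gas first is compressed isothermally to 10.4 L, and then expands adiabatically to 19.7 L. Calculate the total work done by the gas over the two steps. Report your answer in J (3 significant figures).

W_total ≈ -5770 J

Step 1 (isothermal): W = P₁V₁ ln(V₂/V₁) = (9873) ln(10.4/32.8) = -11340 J.
After step 1: P = 949.3 kPa, V = 10.4 L, T = 408 K.
Step 2 (adiabatic): W = (P₁V₁ − P₂V₂)/(γ−1) = (9873 − 7647)/0.4 = 5566 J.
W_total = -11340 + 5566 = -5775 J.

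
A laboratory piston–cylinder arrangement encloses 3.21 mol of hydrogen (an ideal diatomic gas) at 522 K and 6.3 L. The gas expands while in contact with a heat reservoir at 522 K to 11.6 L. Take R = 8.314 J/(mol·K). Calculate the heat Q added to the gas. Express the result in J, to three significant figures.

Isothermal ⇒ ΔU = 0, so Q = W = nRT ln(V₂/V₁).
Q = (3.21)(8.314)(522) ln(11.6/6.3) = 13931 × 0.6105 = 8504 J.

Q ≈ 8500 J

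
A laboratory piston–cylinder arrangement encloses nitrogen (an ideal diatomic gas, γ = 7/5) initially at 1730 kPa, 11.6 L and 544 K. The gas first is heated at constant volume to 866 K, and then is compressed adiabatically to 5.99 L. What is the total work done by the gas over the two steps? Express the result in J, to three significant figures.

Step 1 (isochoric): W = 0 (constant volume).
After step 1: P = 2754 kPa (V unchanged).
Step 2 (adiabatic): W = (P₁V₁ − P₂V₂)/(γ−1) = (31946 − 41614)/0.4 = -24168 J.
W_total = 0 − 24168 = -24168 J.

W_total ≈ -24200 J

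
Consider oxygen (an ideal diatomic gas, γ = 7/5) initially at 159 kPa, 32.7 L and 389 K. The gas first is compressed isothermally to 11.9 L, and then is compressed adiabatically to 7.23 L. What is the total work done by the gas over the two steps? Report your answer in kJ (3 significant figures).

Step 1 (isothermal): W = P₁V₁ ln(V₂/V₁) = (5199) ln(11.9/32.7) = -5256 J.
After step 1: P = 436.9 kPa, V = 11.9 L, T = 389 K.
Step 2 (adiabatic): W = (P₁V₁ − P₂V₂)/(γ−1) = (5199 − 6346)/0.4 = -2867 J.
W_total = -5256 − 2867 = -8123 J.

W_total ≈ -8.12 kJ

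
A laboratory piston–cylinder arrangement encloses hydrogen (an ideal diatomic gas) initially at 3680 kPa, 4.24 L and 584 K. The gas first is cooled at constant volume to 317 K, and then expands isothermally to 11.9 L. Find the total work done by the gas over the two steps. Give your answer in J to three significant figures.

Step 1 (isochoric): W = 0 (constant volume).
After step 1: P = 1998 kPa (V unchanged).
Step 2 (isothermal): W = P₁V₁ ln(V₂/V₁) = (8470) ln(11.9/4.24) = 8740 J.
W_total = 0 + 8740 = 8740 J.

W_total ≈ 8740 J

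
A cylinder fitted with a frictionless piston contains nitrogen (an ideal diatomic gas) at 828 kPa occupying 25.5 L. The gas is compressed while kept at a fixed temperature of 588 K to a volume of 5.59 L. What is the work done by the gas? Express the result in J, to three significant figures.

W ≈ -32000 J

Isothermal: W = nRT ln(V₂/V₁) = P₁V₁ ln(V₂/V₁).
P₁V₁ = (828 kPa)(25.5 L) = 21114 J.
W = 21114 × ln(5.59/25.5) = 21114 × -1.518
W_by_gas = -32045 J.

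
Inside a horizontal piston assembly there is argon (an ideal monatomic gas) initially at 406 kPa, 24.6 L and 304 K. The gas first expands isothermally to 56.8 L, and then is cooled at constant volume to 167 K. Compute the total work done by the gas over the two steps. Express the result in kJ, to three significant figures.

W_total ≈ 8.36 kJ

Step 1 (isothermal): W = P₁V₁ ln(V₂/V₁) = (9988) ln(56.8/24.6) = 8358 J.
Step 2 (isochoric): W = 0 (constant volume).
W_total = 8358 + 0 = 8358 J.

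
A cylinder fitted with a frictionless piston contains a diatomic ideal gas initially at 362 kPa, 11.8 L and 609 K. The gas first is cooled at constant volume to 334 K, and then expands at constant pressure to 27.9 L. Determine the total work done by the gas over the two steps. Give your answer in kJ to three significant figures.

Step 1 (isochoric): W = 0 (constant volume).
After step 1: P = 198.5 kPa (V unchanged).
Step 2 (isobaric): W = PΔV = (198.5 kPa)(27.9 − 11.8 L) = 3196 J.
W_total = 0 + 3196 = 3196 J.

W_total ≈ 3.20 kJ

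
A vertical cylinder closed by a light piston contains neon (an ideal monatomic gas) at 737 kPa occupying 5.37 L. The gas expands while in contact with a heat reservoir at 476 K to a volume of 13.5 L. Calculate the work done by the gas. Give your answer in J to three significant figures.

Isothermal: W = nRT ln(V₂/V₁) = P₁V₁ ln(V₂/V₁).
P₁V₁ = (737 kPa)(5.37 L) = 3958 J.
W = 3958 × ln(13.5/5.37) = 3958 × 0.9219
W_by_gas = 3648 J.

W ≈ 3650 J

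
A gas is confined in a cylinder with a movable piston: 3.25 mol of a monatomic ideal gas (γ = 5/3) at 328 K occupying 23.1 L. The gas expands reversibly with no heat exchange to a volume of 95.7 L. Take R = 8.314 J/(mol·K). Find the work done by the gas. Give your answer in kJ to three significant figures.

W ≈ 8.14 kJ

Adiabatic: TV^(γ−1) = const with γ = 5/3.
T₂ = T₁ (V₁/V₂)^(γ−1) = 328 × (23.1/95.7)^0.667 = 328 × 0.3877 = 127.2 K.
W_by = nCᵥ(T₁ − T₂) = (3.25)(12.47)(328 − 127.2) = 8140 J.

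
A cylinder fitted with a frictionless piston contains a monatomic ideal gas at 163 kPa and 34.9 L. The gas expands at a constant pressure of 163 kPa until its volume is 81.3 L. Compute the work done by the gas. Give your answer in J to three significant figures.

Isobaric: W = P ΔV.
W = (163 kPa)(81.3 − 34.9 L) = (163)(46.4) = 7563 J.

W ≈ 7560 J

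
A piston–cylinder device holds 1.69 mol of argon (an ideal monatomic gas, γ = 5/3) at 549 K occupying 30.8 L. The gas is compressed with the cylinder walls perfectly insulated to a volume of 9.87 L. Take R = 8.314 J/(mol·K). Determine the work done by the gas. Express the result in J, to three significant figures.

Adiabatic: TV^(γ−1) = const with γ = 5/3.
T₂ = T₁ (V₁/V₂)^(γ−1) = 549 × (30.8/9.87)^0.667 = 549 × 2.135 = 1172 K.
W_by = nCᵥ(T₁ − T₂) = (1.69)(12.47)(549 − 1172) = -13138 J.

W ≈ -13100 J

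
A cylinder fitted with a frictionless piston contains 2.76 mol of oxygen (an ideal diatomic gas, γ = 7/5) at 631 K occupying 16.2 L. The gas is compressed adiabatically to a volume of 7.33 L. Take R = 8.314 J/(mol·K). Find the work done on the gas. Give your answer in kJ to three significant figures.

W ≈ 13.5 kJ

Adiabatic: TV^(γ−1) = const with γ = 7/5.
T₂ = T₁ (V₁/V₂)^(γ−1) = 631 × (16.2/7.33)^0.4 = 631 × 1.373 = 866.6 K.
W_by = nCᵥ(T₁ − T₂) = (2.76)(20.79)(631 − 866.6) = -13513 J.
Work on gas = −W_by = 13513 J.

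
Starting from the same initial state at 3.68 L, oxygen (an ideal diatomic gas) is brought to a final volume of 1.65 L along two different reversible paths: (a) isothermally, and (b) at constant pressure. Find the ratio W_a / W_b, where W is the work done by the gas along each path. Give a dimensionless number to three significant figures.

W_a / W_b ≈ 1.45

Path (a) isothermal: W = P₁V₁ ln(V₂/V₁) → W_a/(P₁V₁) = -0.8021.
Path (b) isobaric: W = P₁(V₂ − V₁) → W_b/(P₁V₁) = -0.5516.
W_a / W_b = -0.8021 / -0.5516 = 1.454.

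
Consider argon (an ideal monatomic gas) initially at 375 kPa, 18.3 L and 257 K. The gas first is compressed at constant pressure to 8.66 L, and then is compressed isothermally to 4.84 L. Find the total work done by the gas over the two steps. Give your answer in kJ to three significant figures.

Step 1 (isobaric): W = PΔV = (375 kPa)(8.66 − 18.3 L) = -3615 J.
After step 1: P = 375 kPa, V = 8.66 L, T = 121.6 K.
Step 2 (isothermal): W = P₁V₁ ln(V₂/V₁) = (3248) ln(4.84/8.66) = -1889 J.
W_total = -3615 − 1889 = -5504 J.

W_total ≈ -5.50 kJ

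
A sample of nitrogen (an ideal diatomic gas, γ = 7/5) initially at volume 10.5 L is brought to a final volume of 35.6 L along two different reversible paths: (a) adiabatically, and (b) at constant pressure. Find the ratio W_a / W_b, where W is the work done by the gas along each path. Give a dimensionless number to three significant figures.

W_a / W_b ≈ 0.404

Path (a) adiabatic: W = P₁V₁(1 − (V₁/V₂)^(γ−1))/(γ−1) → W_a/(P₁V₁) = 0.966.
Path (b) isobaric: W = P₁(V₂ − V₁) → W_b/(P₁V₁) = 2.39.
W_a / W_b = 0.966 / 2.39 = 0.4041.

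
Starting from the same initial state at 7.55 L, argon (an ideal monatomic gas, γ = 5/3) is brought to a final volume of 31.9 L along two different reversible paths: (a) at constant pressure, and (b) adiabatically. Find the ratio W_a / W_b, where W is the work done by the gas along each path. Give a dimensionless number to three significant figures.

Path (a) isobaric: W = P₁(V₂ − V₁) → W_a/(P₁V₁) = 3.225.
Path (b) adiabatic: W = P₁V₁(1 − (V₁/V₂)^(γ−1))/(γ−1) → W_b/(P₁V₁) = 0.9261.
W_a / W_b = 3.225 / 0.9261 = 3.483.

W_a / W_b ≈ 3.48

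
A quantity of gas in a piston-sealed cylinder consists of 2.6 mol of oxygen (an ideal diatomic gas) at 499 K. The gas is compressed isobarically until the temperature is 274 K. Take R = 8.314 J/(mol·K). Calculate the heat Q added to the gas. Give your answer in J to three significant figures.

Q ≈ -17000 J

Isobaric: W = nRΔT = (2.6)(8.314)(-225) = -4864 J.
ΔU = nCᵥΔT with Cᵥ = 5R/2: ΔU = (2.6)(20.79)(-225) = -12159 J.
Q = ΔU + W = -12159 − 4864 = -17023 J.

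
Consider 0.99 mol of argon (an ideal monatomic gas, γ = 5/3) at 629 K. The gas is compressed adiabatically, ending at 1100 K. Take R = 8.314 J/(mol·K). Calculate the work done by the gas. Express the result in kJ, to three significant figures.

Adiabatic ⇒ Q = 0, so W_by = −ΔU = nCᵥ(T₁ − T₂).
Cᵥ = 3R/2 = 12.47 J/(mol·K).
W = (0.99)(12.47)(629 − 1100) = -5815 J.

W ≈ -5.82 kJ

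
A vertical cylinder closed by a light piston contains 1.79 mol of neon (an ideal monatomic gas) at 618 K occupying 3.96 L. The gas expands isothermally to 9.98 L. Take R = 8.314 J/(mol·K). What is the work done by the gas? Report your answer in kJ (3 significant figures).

W ≈ 8.50 kJ

Isothermal: W = nRT ln(V₂/V₁).
W = (1.79)(8.314)(618) × ln(9.98/3.96)
  = 9197 × 0.9243
W_by_gas = 8501 J.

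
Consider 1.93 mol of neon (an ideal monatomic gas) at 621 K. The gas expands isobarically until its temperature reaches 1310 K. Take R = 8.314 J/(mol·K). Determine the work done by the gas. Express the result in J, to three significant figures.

W ≈ 11100 J

Isobaric: W = P ΔV = nR ΔT.
W = (1.93)(8.314)(1310 − 621) = 11056 J.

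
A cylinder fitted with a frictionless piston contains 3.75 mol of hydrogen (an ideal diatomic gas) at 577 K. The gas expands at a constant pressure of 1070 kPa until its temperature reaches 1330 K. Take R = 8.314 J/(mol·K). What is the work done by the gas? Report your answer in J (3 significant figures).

W ≈ 23500 J

Isobaric: W = P ΔV = nR ΔT.
W = (3.75)(8.314)(1330 − 577) = 23477 J.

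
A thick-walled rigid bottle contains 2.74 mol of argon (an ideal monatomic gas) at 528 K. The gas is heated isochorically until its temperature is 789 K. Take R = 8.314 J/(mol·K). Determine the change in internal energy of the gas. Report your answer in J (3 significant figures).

ΔU ≈ 8920 J

Constant volume ⇒ W = 0, so Q = ΔU = nCᵥΔT with Cᵥ = 3R/2 = 12.47 J/(mol·K).
ΔU = (2.74)(12.47)(789 − 528) = 8919 J.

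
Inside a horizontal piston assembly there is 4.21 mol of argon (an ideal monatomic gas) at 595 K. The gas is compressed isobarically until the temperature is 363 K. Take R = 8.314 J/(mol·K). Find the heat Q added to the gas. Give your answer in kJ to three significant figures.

Isobaric: W = nRΔT = (4.21)(8.314)(-232) = -8120 J.
ΔU = nCᵥΔT with Cᵥ = 3R/2: ΔU = (4.21)(12.47)(-232) = -12181 J.
Q = ΔU + W = -12181 − 8120 = -20301 J.

Q ≈ -20.3 kJ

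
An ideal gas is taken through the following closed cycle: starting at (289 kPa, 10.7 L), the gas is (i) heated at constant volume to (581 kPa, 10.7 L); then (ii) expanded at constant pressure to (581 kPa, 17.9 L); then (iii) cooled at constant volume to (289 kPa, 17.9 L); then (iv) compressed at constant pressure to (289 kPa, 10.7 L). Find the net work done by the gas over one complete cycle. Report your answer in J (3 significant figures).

Constant-volume legs do no work.
W(ii) = (581)(17.9 − 10.7) = 4183 J; W(iv) = (289)(10.7 − 17.9) = -2081 J.
W_net = 4183 − 2081 = 2102 J (the clockwise enclosed area).

W_net ≈ 2100 J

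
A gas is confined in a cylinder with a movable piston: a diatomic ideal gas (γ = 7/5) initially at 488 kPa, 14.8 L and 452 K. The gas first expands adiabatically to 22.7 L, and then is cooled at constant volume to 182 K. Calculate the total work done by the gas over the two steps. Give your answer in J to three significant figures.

Step 1 (adiabatic): W = (P₁V₁ − P₂V₂)/(γ−1) = (7222 − 6087)/0.4 = 2839 J.
Step 2 (isochoric): W = 0 (constant volume).
W_total = 2839 + 0 = 2839 J.

W_total ≈ 2840 J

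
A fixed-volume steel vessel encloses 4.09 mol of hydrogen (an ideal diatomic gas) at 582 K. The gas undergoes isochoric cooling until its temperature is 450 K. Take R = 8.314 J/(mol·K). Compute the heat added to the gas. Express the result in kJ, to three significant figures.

Q ≈ -11.2 kJ

Constant volume ⇒ W = 0, so Q = ΔU = nCᵥΔT with Cᵥ = 5R/2 = 20.79 J/(mol·K).
ΔU = (4.09)(20.79)(450 − 582) = -11221 J.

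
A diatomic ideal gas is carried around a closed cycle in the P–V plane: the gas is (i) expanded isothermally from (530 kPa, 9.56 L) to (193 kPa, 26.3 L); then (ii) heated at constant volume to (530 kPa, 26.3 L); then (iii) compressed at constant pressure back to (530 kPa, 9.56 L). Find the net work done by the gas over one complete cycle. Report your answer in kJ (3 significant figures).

W_net ≈ -3.74 kJ

Leg (i): W = PᵢVᵢ ln(V_f/Vᵢ) = (5067) ln(26.3/9.56) = 5128 J.
Leg (ii): W = 0.
Leg (iii): W = PΔV = (530)(9.56 − 26.3) = -8872 J.
W_net = 5128 − 8872 = -3745 J.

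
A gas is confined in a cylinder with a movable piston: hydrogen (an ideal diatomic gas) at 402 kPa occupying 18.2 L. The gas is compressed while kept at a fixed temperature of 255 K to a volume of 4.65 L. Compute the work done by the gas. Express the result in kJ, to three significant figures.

W ≈ -9.98 kJ

Isothermal: W = nRT ln(V₂/V₁) = P₁V₁ ln(V₂/V₁).
P₁V₁ = (402 kPa)(18.2 L) = 7316 J.
W = 7316 × ln(4.65/18.2) = 7316 × -1.365
W_by_gas = -9984 J.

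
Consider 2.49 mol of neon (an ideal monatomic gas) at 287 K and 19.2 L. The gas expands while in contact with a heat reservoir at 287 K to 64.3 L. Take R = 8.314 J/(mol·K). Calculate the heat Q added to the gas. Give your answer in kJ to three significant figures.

Q ≈ 7.18 kJ

Isothermal ⇒ ΔU = 0, so Q = W = nRT ln(V₂/V₁).
Q = (2.49)(8.314)(287) ln(64.3/19.2) = 5941 × 1.209 = 7181 J.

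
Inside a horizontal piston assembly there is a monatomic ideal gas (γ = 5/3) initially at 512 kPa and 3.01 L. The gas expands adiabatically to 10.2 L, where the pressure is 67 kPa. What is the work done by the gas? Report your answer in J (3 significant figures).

Adiabatic: W = (P₁V₁ − P₂V₂)/(γ − 1) with γ = 5/3.
P₁V₁ = 1541 J, P₂V₂ = 683.4 J.
W = (1541 − 683.4) / 0.6667 = 1287 J.

W ≈ 1290 J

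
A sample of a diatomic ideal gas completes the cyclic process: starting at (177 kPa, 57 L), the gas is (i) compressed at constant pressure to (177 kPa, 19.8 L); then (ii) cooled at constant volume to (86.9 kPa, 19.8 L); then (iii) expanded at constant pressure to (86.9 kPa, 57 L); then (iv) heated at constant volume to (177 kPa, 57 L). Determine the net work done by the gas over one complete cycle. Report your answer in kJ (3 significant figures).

W_net ≈ -3.35 kJ

Constant-volume legs do no work.
W(i) = (177)(19.8 − 57) = -6584 J; W(iii) = (86.9)(57 − 19.8) = 3233 J.
W_net = -6584 + 3233 = -3352 J (the counter-clockwise enclosed area).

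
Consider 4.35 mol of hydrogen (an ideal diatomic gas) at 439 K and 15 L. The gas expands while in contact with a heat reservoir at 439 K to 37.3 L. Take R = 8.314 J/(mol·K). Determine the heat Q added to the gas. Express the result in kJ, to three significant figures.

Q ≈ 14.5 kJ

Isothermal ⇒ ΔU = 0, so Q = W = nRT ln(V₂/V₁).
Q = (4.35)(8.314)(439) ln(37.3/15) = 15877 × 0.9109 = 14463 J.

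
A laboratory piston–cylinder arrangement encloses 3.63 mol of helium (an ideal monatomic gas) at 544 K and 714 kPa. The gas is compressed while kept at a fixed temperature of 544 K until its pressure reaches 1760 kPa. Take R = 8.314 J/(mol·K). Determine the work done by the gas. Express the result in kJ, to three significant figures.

Isothermal process: W = nRT ln(V₂/V₁) = nRT ln(P₁/P₂).
W = (3.63)(8.314)(544) × ln(714/1760)
  = 16418 × ln(0.4057) = 16418 × -0.9022
W_by_gas = -14812 J.

W ≈ -14.8 kJ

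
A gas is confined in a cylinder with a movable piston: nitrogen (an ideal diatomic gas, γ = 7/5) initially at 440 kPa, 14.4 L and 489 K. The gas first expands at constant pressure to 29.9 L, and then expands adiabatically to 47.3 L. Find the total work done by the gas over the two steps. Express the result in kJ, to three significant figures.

Step 1 (isobaric): W = PΔV = (440 kPa)(29.9 − 14.4 L) = 6820 J.
After step 1: P = 440 kPa, V = 29.9 L, T = 1015 K.
Step 2 (adiabatic): W = (P₁V₁ − P₂V₂)/(γ−1) = (13156 − 10951)/0.4 = 5513 J.
W_total = 6820 + 5513 = 12333 J.

W_total ≈ 12.3 kJ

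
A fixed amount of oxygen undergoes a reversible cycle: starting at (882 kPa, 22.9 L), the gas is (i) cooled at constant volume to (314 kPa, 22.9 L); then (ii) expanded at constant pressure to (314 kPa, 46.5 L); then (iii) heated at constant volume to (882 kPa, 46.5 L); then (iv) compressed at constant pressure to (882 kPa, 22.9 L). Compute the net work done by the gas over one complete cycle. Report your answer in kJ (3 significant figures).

Constant-volume legs do no work.
W(ii) = (314)(46.5 − 22.9) = 7410 J; W(iv) = (882)(22.9 − 46.5) = -20815 J.
W_net = 7410 − 20815 = -13405 J (the counter-clockwise enclosed area).

W_net ≈ -13.4 kJ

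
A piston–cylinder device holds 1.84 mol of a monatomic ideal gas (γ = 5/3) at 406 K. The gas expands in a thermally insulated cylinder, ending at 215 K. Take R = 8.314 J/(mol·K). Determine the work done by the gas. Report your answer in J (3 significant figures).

Adiabatic ⇒ Q = 0, so W_by = −ΔU = nCᵥ(T₁ − T₂).
Cᵥ = 3R/2 = 12.47 J/(mol·K).
W = (1.84)(12.47)(406 − 215) = 4383 J.

W ≈ 4380 J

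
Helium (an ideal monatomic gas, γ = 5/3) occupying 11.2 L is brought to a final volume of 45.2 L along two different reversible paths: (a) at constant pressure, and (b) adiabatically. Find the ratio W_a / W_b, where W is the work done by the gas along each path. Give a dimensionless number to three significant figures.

W_a / W_b ≈ 3.34

Path (a) isobaric: W = P₁(V₂ − V₁) → W_a/(P₁V₁) = 3.036.
Path (b) adiabatic: W = P₁V₁(1 − (V₁/V₂)^(γ−1))/(γ−1) → W_b/(P₁V₁) = 0.9082.
W_a / W_b = 3.036 / 0.9082 = 3.342.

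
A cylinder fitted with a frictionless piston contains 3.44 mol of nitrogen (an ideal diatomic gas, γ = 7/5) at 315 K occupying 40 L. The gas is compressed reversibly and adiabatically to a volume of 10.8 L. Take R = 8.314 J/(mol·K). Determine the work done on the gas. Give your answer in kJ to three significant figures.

W ≈ 15.5 kJ

Adiabatic: TV^(γ−1) = const with γ = 7/5.
T₂ = T₁ (V₁/V₂)^(γ−1) = 315 × (40/10.8)^0.4 = 315 × 1.688 = 531.8 K.
W_by = nCᵥ(T₁ − T₂) = (3.44)(20.79)(315 − 531.8) = -15503 J.
Work on gas = −W_by = 15503 J.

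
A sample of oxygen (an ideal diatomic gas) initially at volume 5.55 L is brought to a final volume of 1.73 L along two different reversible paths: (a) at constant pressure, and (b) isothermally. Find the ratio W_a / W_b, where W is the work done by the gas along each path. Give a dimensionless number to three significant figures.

W_a / W_b ≈ 0.590

Path (a) isobaric: W = P₁(V₂ − V₁) → W_a/(P₁V₁) = -0.6883.
Path (b) isothermal: W = P₁V₁ ln(V₂/V₁) → W_b/(P₁V₁) = -1.166.
W_a / W_b = -0.6883 / -1.166 = 0.5905.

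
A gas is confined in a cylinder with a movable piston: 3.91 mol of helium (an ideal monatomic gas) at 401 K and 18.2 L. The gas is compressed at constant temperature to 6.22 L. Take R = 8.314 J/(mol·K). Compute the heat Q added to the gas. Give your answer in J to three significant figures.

Isothermal ⇒ ΔU = 0, so Q = W = nRT ln(V₂/V₁).
Q = (3.91)(8.314)(401) ln(6.22/18.2) = 13036 × -1.074 = -13996 J.

Q ≈ -14000 J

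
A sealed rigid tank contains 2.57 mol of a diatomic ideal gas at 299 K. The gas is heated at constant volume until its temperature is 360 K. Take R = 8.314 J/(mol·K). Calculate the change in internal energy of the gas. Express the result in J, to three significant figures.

Constant volume ⇒ W = 0, so Q = ΔU = nCᵥΔT with Cᵥ = 5R/2 = 20.79 J/(mol·K).
ΔU = (2.57)(20.79)(360 − 299) = 3258 J.

ΔU ≈ 3260 J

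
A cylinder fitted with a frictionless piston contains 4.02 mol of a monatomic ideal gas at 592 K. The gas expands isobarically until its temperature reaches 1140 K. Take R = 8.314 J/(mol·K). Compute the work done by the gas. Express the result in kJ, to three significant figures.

Isobaric: W = P ΔV = nR ΔT.
W = (4.02)(8.314)(1140 − 592) = 18315 J.

W ≈ 18.3 kJ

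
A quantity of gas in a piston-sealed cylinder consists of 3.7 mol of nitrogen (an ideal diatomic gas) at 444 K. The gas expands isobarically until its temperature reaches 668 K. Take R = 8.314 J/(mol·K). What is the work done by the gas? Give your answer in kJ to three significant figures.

W ≈ 6.89 kJ

Isobaric: W = P ΔV = nR ΔT.
W = (3.7)(8.314)(668 − 444) = 6891 J.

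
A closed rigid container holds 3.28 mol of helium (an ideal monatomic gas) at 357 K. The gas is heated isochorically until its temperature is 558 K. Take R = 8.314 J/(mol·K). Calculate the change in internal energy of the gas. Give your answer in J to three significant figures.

ΔU ≈ 8220 J

Constant volume ⇒ W = 0, so Q = ΔU = nCᵥΔT with Cᵥ = 3R/2 = 12.47 J/(mol·K).
ΔU = (3.28)(12.47)(558 − 357) = 8222 J.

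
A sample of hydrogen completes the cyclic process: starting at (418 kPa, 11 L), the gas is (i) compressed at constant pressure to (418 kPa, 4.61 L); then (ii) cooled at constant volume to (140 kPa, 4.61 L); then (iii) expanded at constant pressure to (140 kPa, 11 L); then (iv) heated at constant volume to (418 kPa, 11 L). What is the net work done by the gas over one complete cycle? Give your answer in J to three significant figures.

W_net ≈ -1780 J

Constant-volume legs do no work.
W(i) = (418)(4.61 − 11) = -2671 J; W(iii) = (140)(11 − 4.61) = 894.6 J.
W_net = -2671 + 894.6 = -1776 J (the counter-clockwise enclosed area).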